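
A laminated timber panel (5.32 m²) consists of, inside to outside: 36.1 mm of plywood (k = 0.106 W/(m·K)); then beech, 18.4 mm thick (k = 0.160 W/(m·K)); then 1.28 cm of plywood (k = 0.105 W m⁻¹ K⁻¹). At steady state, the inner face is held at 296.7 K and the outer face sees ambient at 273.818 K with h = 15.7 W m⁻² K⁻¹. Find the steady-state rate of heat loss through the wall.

Series thermal resistances, inner to outer:
  R_plywood = L/(kA) = 0.0361/(0.106·5.32) = 0.06402 K/W
  R_beech = L/(kA) = 0.0184/(0.160·5.32) = 0.02162 K/W
  R_plywood = L/(kA) = 0.0128/(0.105·5.32) = 0.02291 K/W
  R_conv,out = 1/(hA) = 1/(15.7·5.32) = 0.01197 K/W
ΣR = 0.06402 + 0.02162 + 0.02291 + 0.01197 = 0.1205 K/W
Q = ΔT/ΣR = (296.7 K − 273.818 K)/0.1205 = 190 W

Q = 190 W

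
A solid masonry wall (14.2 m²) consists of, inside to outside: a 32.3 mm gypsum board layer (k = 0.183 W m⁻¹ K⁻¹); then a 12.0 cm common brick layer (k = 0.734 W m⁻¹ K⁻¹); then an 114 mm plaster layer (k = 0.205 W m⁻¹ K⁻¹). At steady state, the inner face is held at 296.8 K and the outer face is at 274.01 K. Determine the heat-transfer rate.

Q = 361 W

Resistance network (inner→outer):
  R_gypsum board = L/(kA) = 0.0323/(0.183·14.2) = 0.01243 K/W
  R_common brick = L/(kA) = 0.120/(0.734·14.2) = 0.01151 K/W
  R_plaster = L/(kA) = 0.114/(0.205·14.2) = 0.03916 K/W
ΣR = 0.01243 + 0.01151 + 0.03916 = 0.06310 K/W
Q = ΔT/ΣR = (296.8 K − 274.01 K)/0.06310 = 361 W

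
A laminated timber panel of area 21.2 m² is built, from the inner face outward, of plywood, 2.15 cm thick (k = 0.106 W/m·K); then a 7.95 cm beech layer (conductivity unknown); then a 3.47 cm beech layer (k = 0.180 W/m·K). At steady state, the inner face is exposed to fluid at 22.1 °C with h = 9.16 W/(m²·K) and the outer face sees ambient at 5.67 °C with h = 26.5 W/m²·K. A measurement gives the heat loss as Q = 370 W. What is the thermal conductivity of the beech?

ΣR = ΔT/Q = |22.1 − 5.67|/370 = 0.04441 K/W
Known resistances:
  R_conv,in = 1/(hA) = 1/(9.16·21.2) = 0.005150 K/W
  R_plywood = L/(kA) = 0.0215/(0.106·21.2) = 0.009567 K/W
  R_beech = L/(kA) = 0.0347/(0.180·21.2) = 0.009093 K/W
  R_conv,out = 1/(hA) = 1/(26.5·21.2) = 0.001780 K/W
R_beech = ΣR − ΣR_known = 0.04441 − 0.02559 = 0.01882 K/W
L/(kA) = 0.01882 ⇒ k = 0.0795/(0.01882·21.2) = 0.199 W/m·K

k = 0.199 W/m·K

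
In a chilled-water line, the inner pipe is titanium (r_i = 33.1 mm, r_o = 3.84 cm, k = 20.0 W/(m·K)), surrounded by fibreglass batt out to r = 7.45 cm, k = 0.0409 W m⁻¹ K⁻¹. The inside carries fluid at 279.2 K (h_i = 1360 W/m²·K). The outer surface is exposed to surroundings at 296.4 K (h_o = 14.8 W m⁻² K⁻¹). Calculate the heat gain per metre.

Q' = 6.30 W/m

Treat each layer as a resistance in series:
  R'_conv,in = 1/(2πr h) = 1/(2π·0.0331·1360) = 0.003536 m·K/W
  R'_titanium = ln(0.0384/0.0331)/(2πk) = 0.1485/(2π·20.0) = 0.001182 m·K/W
  R'_fibreglass batt = ln(0.0745/0.0384)/(2πk) = 0.6627/(2π·0.0409) = 2.579 m·K/W
  R'_conv,out = 1/(2πr h) = 1/(2π·0.0745·14.8) = 0.1443 m·K/W
ΣR = 0.003536 + 0.001182 + 2.579 + 0.1443 = 2.728 m·K/W
Q' = ΔT/ΣR = (279.2 K − 296.4 K)/2.728 = -6.30 W/m
(Negative Q' ⇒ heat flows inward; heat gain = 6.30 W/m.)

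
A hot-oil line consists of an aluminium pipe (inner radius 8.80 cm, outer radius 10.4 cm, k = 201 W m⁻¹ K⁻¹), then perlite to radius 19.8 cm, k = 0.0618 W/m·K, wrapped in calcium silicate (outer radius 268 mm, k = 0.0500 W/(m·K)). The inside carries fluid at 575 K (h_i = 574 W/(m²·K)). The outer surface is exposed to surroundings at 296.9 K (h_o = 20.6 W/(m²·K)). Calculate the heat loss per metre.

Q' = 105 W/m

Treat each layer as a resistance in series:
  R'_conv,in = 1/(2πr h) = 1/(2π·0.0880·574) = 0.003151 m·K/W
  R'_aluminium = ln(0.104/0.0880)/(2πk) = 0.1671/(2π·201) = 1.323×10^-4 m·K/W
  R'_perlite = ln(0.198/0.104)/(2πk) = 0.6439/(2π·0.0618) = 1.658 m·K/W
  R'_calcium silicate = ln(0.268/0.198)/(2πk) = 0.3027/(2π·0.0500) = 0.9636 m·K/W
  R'_conv,out = 1/(2πr h) = 1/(2π·0.268·20.6) = 0.02883 m·K/W
ΣR = 0.003151 + 1.323×10^-4 + 1.658 + 0.9636 + 0.02883 = 2.654 m·K/W
Q' = ΔT/ΣR = (575 K − 296.9 K)/2.654 = 105 W/m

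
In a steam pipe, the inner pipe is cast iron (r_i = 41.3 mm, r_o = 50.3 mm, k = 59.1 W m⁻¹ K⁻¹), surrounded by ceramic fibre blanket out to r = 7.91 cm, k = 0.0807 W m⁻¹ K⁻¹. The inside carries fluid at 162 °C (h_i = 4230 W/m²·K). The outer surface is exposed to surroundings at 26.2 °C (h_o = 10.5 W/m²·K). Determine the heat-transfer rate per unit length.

Series thermal resistances, inner to outer:
  R'_conv,in = 1/(2πr h) = 1/(2π·0.0413·4230) = 9.110×10^-4 m·K/W
  R'_cast iron = ln(0.0503/0.0413)/(2πk) = 0.1971/(2π·59.1) = 5.309×10^-4 m·K/W
  R'_ceramic fibre blanket = ln(0.0791/0.0503)/(2πk) = 0.4527/(2π·0.0807) = 0.8928 m·K/W
  R'_conv,out = 1/(2πr h) = 1/(2π·0.0791·10.5) = 0.1916 m·K/W
ΣR = 9.110×10^-4 + 5.309×10^-4 + 0.8928 + 0.1916 = 1.086 m·K/W
Q' = ΔT/ΣR = (162 °C − 26.2 °C)/1.086 = 125 W/m

Q' = 125 W/m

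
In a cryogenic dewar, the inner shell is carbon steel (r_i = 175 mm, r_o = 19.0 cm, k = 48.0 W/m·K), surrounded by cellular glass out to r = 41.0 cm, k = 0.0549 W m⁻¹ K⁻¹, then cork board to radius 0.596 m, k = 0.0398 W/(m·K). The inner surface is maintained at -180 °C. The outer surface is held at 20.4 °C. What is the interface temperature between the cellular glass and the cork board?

T = -33.9 °C

Series thermal resistances, inner to outer:
  R_carbon steel = (1/0.175 − 1/0.190)/(4πk) = 0.4511/(4π·48.0) = 7.479×10^-4 K/W
  R_cellular glass = (1/0.190 − 1/0.410)/(4πk) = 2.824/(4π·0.0549) = 4.094 K/W
  R_cork board = (1/0.410 − 1/0.596)/(4πk) = 0.7612/(4π·0.0398) = 1.522 K/W
ΣR = 7.479×10^-4 + 4.094 + 1.522 = 5.617 K/W
Q = ΔT/ΣR = (-180 °C − 20.4 °C)/5.617 = -35.68 W
From the inner boundary to the cellular glass/cork board interface, ΣR_partial = 4.095 K/W.
T_interface = T_in − Q·ΣR_partial = -180 °C − (-35.68)(4.095) = -33.9 °C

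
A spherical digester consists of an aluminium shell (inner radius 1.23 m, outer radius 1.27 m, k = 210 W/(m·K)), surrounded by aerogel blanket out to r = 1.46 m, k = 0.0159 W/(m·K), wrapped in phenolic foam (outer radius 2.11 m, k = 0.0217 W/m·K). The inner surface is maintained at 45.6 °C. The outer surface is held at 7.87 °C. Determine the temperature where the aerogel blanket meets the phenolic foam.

Treat each layer as a resistance in series:
  R_aluminium = (1/1.23 − 1/1.27)/(4πk) = 0.02561/(4π·210) = 9.703×10^-6 K/W
  R_aerogel blanket = (1/1.27 − 1/1.46)/(4πk) = 0.1025/(4π·0.0159) = 0.5128 K/W
  R_phenolic foam = (1/1.46 − 1/2.11)/(4πk) = 0.2110/(4π·0.0217) = 0.7738 K/W
ΣR = 9.703×10^-6 + 0.5128 + 0.7738 = 1.287 K/W
Q = ΔT/ΣR = (45.6 °C − 7.87 °C)/1.287 = 29.32 W
From the inner boundary to the aerogel blanket/phenolic foam interface, ΣR_partial = 0.5128 K/W.
T_interface = T_in − Q·ΣR_partial = 45.6 °C − (29.32)(0.5128) = 30.6 °C

T = 30.6 °C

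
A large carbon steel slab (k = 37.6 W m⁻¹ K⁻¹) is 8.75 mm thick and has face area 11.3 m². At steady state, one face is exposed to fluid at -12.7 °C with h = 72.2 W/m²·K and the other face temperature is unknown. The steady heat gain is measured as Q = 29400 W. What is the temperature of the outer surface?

Sum the resistances:
  R_conv,in = 1/(hA) = 1/(72.2·11.3) = 0.001226 K/W
  R_carbon steel = L/(kA) = 0.00875/(37.6·11.3) = 2.059×10^-5 K/W
ΣR = 0.001246 K/W
ΔT = Q·ΣR = 29400 × 0.001246 = 36.63 K
Heat flows inward, so T_out = T_in + ΔT = -12.7 + 36.63 = 23.9 °C

T_out = 23.9 °C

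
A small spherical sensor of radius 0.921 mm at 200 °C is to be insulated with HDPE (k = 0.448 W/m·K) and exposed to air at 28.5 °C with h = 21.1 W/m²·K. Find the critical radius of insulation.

r_cr = 4.25 cm

For a sphere, r_cr = 2k_ins/h = 2·0.448/21.1 = 0.0425 m = 4.25 cm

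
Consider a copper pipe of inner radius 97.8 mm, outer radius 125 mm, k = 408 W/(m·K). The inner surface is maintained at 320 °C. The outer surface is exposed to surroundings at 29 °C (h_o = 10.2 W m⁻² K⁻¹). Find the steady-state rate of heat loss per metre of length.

Resistance network (inner→outer):
  R'_copper = ln(0.125/0.0978)/(2πk) = 0.2454/(2π·408) = 9.572×10^-5 m·K/W
  R'_conv,out = 1/(2πr h) = 1/(2π·0.125·10.2) = 0.1248 m·K/W
ΣR = 9.572×10^-5 + 0.1248 = 0.1249 m·K/W
Q' = ΔT/ΣR = (320 °C − 29 °C)/0.1249 = 2330 W/m

Q' = 2.33 kW/m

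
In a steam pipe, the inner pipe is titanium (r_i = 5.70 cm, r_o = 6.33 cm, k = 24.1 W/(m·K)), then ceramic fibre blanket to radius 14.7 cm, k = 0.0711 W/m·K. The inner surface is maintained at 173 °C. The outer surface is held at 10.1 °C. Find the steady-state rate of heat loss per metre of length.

Q' = 86.3 W/m

Resistance network (inner→outer):
  R'_titanium = ln(0.0633/0.0570)/(2πk) = 0.1048/(2π·24.1) = 6.923×10^-4 m·K/W
  R'_ceramic fibre blanket = ln(0.147/0.0633)/(2πk) = 0.8425/(2π·0.0711) = 1.886 m·K/W
ΣR = 6.923×10^-4 + 1.886 = 1.887 m·K/W
Q' = ΔT/ΣR = (173 °C − 10.1 °C)/1.887 = 86.3 W/m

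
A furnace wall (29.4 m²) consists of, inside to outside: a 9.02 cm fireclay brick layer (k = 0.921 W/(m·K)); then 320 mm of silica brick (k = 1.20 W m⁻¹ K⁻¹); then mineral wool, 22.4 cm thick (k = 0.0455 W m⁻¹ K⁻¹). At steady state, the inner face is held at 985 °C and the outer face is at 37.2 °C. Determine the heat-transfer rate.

Q = 5270 W

Treat each layer as a resistance in series:
  R_fireclay brick = L/(kA) = 0.0902/(0.921·29.4) = 0.003331 K/W
  R_silica brick = L/(kA) = 0.320/(1.20·29.4) = 0.009070 K/W
  R_mineral wool = L/(kA) = 0.224/(0.0455·29.4) = 0.1675 K/W
ΣR = 0.003331 + 0.009070 + 0.1675 = 0.1799 K/W
Q = ΔT/ΣR = (985 °C − 37.2 °C)/0.1799 = 5270 W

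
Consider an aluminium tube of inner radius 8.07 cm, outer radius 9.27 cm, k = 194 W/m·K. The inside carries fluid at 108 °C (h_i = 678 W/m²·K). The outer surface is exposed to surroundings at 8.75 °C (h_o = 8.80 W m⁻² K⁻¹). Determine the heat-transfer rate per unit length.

Q' = 501 W/m

Resistance network (inner→outer):
  R'_conv,in = 1/(2πr h) = 1/(2π·0.0807·678) = 0.002909 m·K/W
  R'_aluminium = ln(0.0927/0.0807)/(2πk) = 0.1386/(2π·194) = 1.137×10^-4 m·K/W
  R'_conv,out = 1/(2πr h) = 1/(2π·0.0927·8.80) = 0.1951 m·K/W
ΣR = 0.002909 + 1.137×10^-4 + 0.1951 = 0.1981 m·K/W
Q' = ΔT/ΣR = (108 °C − 8.75 °C)/0.1981 = 501 W/m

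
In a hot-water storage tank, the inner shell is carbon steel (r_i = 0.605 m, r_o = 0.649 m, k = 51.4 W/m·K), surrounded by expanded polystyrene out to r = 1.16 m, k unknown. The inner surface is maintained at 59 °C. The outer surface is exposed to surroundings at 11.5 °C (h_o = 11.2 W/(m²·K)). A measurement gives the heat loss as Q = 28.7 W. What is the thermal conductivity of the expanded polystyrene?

ΣR = ΔT/Q = |59 − 11.5|/28.7 = 1.655 K/W
Known resistances:
  R_carbon steel = (1/0.605 − 1/0.649)/(4πk) = 0.1121/(4π·51.4) = 1.735×10^-4 K/W
  R_conv,out = 1/(4πr²h) = 1/(4π·1.16²·11.2) = 0.005280 K/W
R_expanded polystyrene = ΣR − ΣR_known = 1.655 − 0.005454 = 1.650 K/W
(1/r₁−1/r₂)/(4πk) = 1.650 ⇒ k = 0.6788/(4π·1.650) = 0.0327 W/m·K

k = 0.0327 W/m·K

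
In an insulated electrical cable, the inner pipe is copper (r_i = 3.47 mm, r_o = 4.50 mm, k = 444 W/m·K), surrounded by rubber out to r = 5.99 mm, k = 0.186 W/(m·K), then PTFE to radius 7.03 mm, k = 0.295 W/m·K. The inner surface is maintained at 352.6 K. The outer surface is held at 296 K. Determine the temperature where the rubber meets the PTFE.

T = 310.8 K

Treat each layer as a resistance in series:
  R'_copper = ln(0.00450/0.00347)/(2πk) = 0.2599/(2π·444) = 9.317×10^-5 m·K/W
  R'_rubber = ln(0.00599/0.00450)/(2πk) = 0.2860/(2π·0.186) = 0.2447 m·K/W
  R'_PTFE = ln(0.00703/0.00599)/(2πk) = 0.1601/(2π·0.295) = 0.08637 m·K/W
ΣR = 9.317×10^-5 + 0.2447 + 0.08637 = 0.3312 m·K/W
Q' = ΔT/ΣR = (352.6 K − 296 K)/0.3312 = 170.9 W/m
From the inner boundary to the rubber/PTFE interface, ΣR_partial = 0.2448 m·K/W.
T_interface = T_in − Q'·ΣR_partial = 352.6 K − (170.9)(0.2448) = 310.8 K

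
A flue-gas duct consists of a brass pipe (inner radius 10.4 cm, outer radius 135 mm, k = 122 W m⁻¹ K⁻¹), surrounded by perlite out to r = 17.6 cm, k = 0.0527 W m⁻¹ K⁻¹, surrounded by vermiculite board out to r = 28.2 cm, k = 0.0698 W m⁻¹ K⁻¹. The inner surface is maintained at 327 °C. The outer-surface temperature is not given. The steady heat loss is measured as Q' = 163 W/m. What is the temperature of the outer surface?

T_out = 21.2 °C

Sum the resistances:
  R'_brass = ln(0.135/0.104)/(2πk) = 0.2609/(2π·122) = 3.403×10^-4 m·K/W
  R'_perlite = ln(0.176/0.135)/(2πk) = 0.2652/(2π·0.0527) = 0.8009 m·K/W
  R'_vermiculite board = ln(0.282/0.176)/(2πk) = 0.4714/(2π·0.0698) = 1.075 m·K/W
ΣR = 1.876 m·K/W
ΔT = Q'·ΣR = 163 × 1.876 = 305.8 K
Heat flows outward, so T_out = T_in − ΔT = 327 − 305.8 = 21.2 °C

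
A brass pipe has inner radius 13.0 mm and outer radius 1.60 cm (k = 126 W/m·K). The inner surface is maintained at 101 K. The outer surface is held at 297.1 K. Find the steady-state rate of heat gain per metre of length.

Q' = 2πk·ΔT/ln(r₂/r₁) = 2π × 126 × 196.1 / ln(0.0160/0.0130) = 7.48×10^5 W/m

Q' = 7.48×10^5 W/m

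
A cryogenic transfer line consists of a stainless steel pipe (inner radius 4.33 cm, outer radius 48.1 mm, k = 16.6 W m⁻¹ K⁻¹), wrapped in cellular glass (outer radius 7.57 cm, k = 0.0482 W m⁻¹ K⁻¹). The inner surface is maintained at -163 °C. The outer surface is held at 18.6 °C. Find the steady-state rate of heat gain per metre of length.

Q' = 121 W/m

Treat each layer as a resistance in series:
  R'_stainless steel = ln(0.0481/0.0433)/(2πk) = 0.1051/(2π·16.6) = 0.001008 m·K/W
  R'_cellular glass = ln(0.0757/0.0481)/(2πk) = 0.4535/(2π·0.0482) = 1.497 m·K/W
ΣR = 0.001008 + 1.497 = 1.498 m·K/W
Q' = ΔT/ΣR = (-163 °C − 18.6 °C)/1.498 = -121 W/m
(Negative Q' ⇒ heat flows inward; heat gain = 121 W/m.)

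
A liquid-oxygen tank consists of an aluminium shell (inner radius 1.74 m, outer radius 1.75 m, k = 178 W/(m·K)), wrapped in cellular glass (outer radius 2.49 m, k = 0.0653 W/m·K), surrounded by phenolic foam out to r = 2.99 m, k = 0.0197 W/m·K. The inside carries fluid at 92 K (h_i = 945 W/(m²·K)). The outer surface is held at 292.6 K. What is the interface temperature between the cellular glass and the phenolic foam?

T = 178.8 K

Resistance network (inner→outer):
  R_conv,in = 1/(4πr²h) = 1/(4π·1.74²·945) = 2.781×10^-5 K/W
  R_aluminium = (1/1.74 − 1/1.75)/(4πk) = 0.003284/(4π·178) = 1.468×10^-6 K/W
  R_cellular glass = (1/1.75 − 1/2.49)/(4πk) = 0.1698/(4π·0.0653) = 0.2070 K/W
  R_phenolic foam = (1/2.49 − 1/2.99)/(4πk) = 0.06716/(4π·0.0197) = 0.2713 K/W
ΣR = 2.781×10^-5 + 1.468×10^-6 + 0.2070 + 0.2713 = 0.4783 K/W
Q = ΔT/ΣR = (92 K − 292.6 K)/0.4783 = -419.4 W
From the inner boundary to the cellular glass/phenolic foam interface, ΣR_partial = 0.2070 K/W.
T_interface = T_in − Q·ΣR_partial = 92 K − (-419.4)(0.2070) = 178.8 K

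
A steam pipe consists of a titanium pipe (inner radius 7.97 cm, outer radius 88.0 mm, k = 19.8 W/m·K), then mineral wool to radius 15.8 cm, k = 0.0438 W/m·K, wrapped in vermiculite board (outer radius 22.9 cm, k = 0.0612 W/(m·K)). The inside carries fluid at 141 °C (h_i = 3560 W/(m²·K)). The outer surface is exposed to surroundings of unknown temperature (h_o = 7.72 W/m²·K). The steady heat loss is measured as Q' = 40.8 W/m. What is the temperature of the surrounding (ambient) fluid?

Series resistances:
  R'_conv,in = 1/(2πr h) = 1/(2π·0.0797·3560) = 5.609×10^-4 m·K/W
  R'_titanium = ln(0.0880/0.0797)/(2πk) = 0.09907/(2π·19.8) = 7.963×10^-4 m·K/W
  R'_mineral wool = ln(0.158/0.0880)/(2πk) = 0.5853/(2π·0.0438) = 2.127 m·K/W
  R'_vermiculite board = ln(0.229/0.158)/(2πk) = 0.3711/(2π·0.0612) = 0.9651 m·K/W
  R'_conv,out = 1/(2πr h) = 1/(2π·0.229·7.72) = 0.09003 m·K/W
ΣR = 3.183 m·K/W
ΔT = Q'·ΣR = 40.8 × 3.183 = 129.9 K
Heat flows outward, so T_out = T_in − ΔT = 141 − 129.9 = 11.1 °C

T_out = 11.1 °C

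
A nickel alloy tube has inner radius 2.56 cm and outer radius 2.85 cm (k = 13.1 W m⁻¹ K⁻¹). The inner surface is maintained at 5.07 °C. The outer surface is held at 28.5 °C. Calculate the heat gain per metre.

Q' = 2πk·ΔT/ln(r₂/r₁) = 2π × 13.1 × 23.43 / ln(0.0285/0.0256) = 18000 W/m

Q' = 18000 W/m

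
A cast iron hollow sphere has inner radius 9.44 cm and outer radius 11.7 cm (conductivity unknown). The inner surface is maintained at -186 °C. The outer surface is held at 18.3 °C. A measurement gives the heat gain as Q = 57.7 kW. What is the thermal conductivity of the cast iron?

ΣR = ΔT/Q = |-186 − 18.3|/57700 = 0.003541 K/W
(1/r₁−1/r₂)/(4πk) = 0.003541 ⇒ k = 2.046/(4π·0.003541) = 46.0 W/m·K

k = 46.0 W/m·K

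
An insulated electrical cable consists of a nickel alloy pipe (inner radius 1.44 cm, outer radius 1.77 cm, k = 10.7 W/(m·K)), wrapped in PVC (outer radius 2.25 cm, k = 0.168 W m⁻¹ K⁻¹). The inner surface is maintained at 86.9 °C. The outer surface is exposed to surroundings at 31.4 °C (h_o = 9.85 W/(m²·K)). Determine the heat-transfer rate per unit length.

Treat each layer as a resistance in series:
  R'_nickel alloy = ln(0.0177/0.0144)/(2πk) = 0.2063/(2π·10.7) = 0.003069 m·K/W
  R'_PVC = ln(0.0225/0.0177)/(2πk) = 0.2400/(2π·0.168) = 0.2273 m·K/W
  R'_conv,out = 1/(2πr h) = 1/(2π·0.0225·9.85) = 0.7181 m·K/W
ΣR = 0.003069 + 0.2273 + 0.7181 = 0.9485 m·K/W
Q' = ΔT/ΣR = (86.9 °C − 31.4 °C)/0.9485 = 58.5 W/m

Q' = 58.5 W/m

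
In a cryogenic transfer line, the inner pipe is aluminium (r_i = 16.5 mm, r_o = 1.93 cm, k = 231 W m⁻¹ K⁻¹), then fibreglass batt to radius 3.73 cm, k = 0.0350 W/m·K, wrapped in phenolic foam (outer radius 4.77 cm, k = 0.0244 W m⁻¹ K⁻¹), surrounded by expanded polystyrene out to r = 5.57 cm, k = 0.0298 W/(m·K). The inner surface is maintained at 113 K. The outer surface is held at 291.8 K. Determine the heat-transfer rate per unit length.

Q' = 32.9 W/m

Treat each layer as a resistance in series:
  R'_aluminium = ln(0.0193/0.0165)/(2πk) = 0.1567/(2π·231) = 1.080×10^-4 m·K/W
  R'_fibreglass batt = ln(0.0373/0.0193)/(2πk) = 0.6589/(2π·0.0350) = 2.996 m·K/W
  R'_phenolic foam = ln(0.0477/0.0373)/(2πk) = 0.2459/(2π·0.0244) = 1.604 m·K/W
  R'_expanded polystyrene = ln(0.0557/0.0477)/(2πk) = 0.1550/(2π·0.0298) = 0.8281 m·K/W
ΣR = 1.080×10^-4 + 2.996 + 1.604 + 0.8281 = 5.428 m·K/W
Q' = ΔT/ΣR = (113 K − 291.8 K)/5.428 = -32.9 W/m
(Negative Q' ⇒ heat flows inward; heat gain = 32.9 W/m.)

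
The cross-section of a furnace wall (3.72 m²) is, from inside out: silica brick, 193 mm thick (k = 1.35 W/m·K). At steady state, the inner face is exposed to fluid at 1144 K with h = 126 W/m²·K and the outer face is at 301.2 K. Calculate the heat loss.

Treat each layer as a resistance in series:
  R_conv,in = 1/(hA) = 1/(126·3.72) = 0.002133 K/W
  R_silica brick = L/(kA) = 0.193/(1.35·3.72) = 0.03843 K/W
ΣR = 0.002133 + 0.03843 = 0.04056 K/W
Q = ΔT/ΣR = (1144 K − 301.2 K)/0.04056 = 20800 W

Q = 20800 W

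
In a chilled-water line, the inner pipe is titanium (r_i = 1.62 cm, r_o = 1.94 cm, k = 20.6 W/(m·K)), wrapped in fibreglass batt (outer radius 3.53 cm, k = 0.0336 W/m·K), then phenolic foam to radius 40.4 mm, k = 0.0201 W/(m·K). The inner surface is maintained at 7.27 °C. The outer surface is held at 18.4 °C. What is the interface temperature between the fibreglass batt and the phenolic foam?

T = 15.4 °C

Treat each layer as a resistance in series:
  R'_titanium = ln(0.0194/0.0162)/(2πk) = 0.1803/(2π·20.6) = 0.001393 m·K/W
  R'_fibreglass batt = ln(0.0353/0.0194)/(2πk) = 0.5986/(2π·0.0336) = 2.835 m·K/W
  R'_phenolic foam = ln(0.0404/0.0353)/(2πk) = 0.1349/(2π·0.0201) = 1.069 m·K/W
ΣR = 0.001393 + 2.835 + 1.069 = 3.905 m·K/W
Q' = ΔT/ΣR = (7.27 °C − 18.4 °C)/3.905 = -2.850 W/m
From the inner boundary to the fibreglass batt/phenolic foam interface, ΣR_partial = 2.836 m·K/W.
T_interface = T_in − Q'·ΣR_partial = 7.27 °C − (-2.850)(2.836) = 15.4 °C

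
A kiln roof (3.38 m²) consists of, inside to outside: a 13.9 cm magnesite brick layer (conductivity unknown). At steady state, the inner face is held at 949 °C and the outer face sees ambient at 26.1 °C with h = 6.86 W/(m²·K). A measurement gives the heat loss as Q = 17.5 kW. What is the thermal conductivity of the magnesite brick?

k = 4.28 W/m·K

ΣR = ΔT/Q = |949 − 26.1|/17500 = 0.05274 K/W
Known resistances:
  R_conv,out = 1/(hA) = 1/(6.86·3.38) = 0.04313 K/W
R_magnesite brick = ΣR − ΣR_known = 0.05274 − 0.04313 = 0.009610 K/W
L/(kA) = 0.009610 ⇒ k = 0.139/(0.009610·3.38) = 4.28 W/m·K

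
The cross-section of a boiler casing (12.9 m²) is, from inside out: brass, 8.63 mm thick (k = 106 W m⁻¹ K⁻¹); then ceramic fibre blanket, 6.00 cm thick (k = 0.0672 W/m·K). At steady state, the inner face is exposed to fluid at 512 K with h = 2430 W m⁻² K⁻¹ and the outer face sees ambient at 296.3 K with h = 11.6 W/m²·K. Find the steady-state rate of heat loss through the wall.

Q = 2840 W

Resistance network (inner→outer):
  R_conv,in = 1/(hA) = 1/(2430·12.9) = 3.190×10^-5 K/W
  R_brass = L/(kA) = 0.00863/(106·12.9) = 6.311×10^-6 K/W
  R_ceramic fibre blanket = L/(kA) = 0.0600/(0.0672·12.9) = 0.06921 K/W
  R_conv,out = 1/(hA) = 1/(11.6·12.9) = 0.006683 K/W
ΣR = 3.190×10^-5 + 6.311×10^-6 + 0.06921 + 0.006683 = 0.07593 K/W
Q = ΔT/ΣR = (512 K − 296.3 K)/0.07593 = 2840 W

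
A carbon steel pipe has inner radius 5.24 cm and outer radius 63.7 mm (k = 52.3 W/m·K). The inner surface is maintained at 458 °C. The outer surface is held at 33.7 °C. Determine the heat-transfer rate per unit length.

Q' = 714 kW/m

Q' = 2πk·ΔT/ln(r₂/r₁) = 2π × 52.3 × 424.3 / ln(0.0637/0.0524) = 7.14×10^5 W/m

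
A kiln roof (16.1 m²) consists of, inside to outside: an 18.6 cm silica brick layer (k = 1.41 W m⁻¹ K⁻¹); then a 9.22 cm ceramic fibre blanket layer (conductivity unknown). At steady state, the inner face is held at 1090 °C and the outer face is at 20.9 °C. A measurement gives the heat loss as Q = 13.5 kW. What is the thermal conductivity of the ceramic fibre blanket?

ΣR = ΔT/Q = |1090 − 20.9|/13500 = 0.07919 K/W
Known resistances:
  R_silica brick = L/(kA) = 0.186/(1.41·16.1) = 0.008193 K/W
R_ceramic fibre blanket = ΣR − ΣR_known = 0.07919 − 0.008193 = 0.07100 K/W
L/(kA) = 0.07100 ⇒ k = 0.0922/(0.07100·16.1) = 0.0807 W/m·K

k = 0.0807 W/m·K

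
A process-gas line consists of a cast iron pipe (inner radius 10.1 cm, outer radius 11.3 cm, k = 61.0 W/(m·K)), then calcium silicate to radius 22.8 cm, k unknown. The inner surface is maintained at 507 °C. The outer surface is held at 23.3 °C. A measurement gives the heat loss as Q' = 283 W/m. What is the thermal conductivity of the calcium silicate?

ΣR = ΔT/Q' = |507 − 23.3|/283 = 1.709 m·K/W
Known resistances:
  R'_cast iron = ln(0.113/0.101)/(2πk) = 0.1123/(2π·61.0) = 2.929×10^-4 m·K/W
R_calcium silicate = ΣR − ΣR_known = 1.709 − 2.929×10^-4 = 1.709 m·K/W
ln(r₂/r₁)/(2πk) = 1.709 ⇒ k = 0.7020/(2π·1.709) = 0.0654 W/m·K

k = 0.0654 W/m·K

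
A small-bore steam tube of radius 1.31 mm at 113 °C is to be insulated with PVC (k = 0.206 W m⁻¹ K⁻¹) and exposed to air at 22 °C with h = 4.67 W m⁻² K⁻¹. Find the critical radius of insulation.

r_cr = 4.41 cm

For a cylinder, r_cr = k_ins/h = 0.206/4.67 = 0.0441 m = 4.41 cm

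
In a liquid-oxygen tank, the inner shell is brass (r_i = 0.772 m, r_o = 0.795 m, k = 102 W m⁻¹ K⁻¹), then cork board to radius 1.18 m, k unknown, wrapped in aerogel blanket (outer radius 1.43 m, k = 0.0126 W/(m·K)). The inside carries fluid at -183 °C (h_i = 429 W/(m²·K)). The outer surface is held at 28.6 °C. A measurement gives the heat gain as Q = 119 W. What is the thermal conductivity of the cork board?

k = 0.0388 W/m·K

ΣR = ΔT/Q = |-183 − 28.6|/119 = 1.778 K/W
Known resistances:
  R_conv,in = 1/(4πr²h) = 1/(4π·0.772²·429) = 3.112×10^-4 K/W
  R_brass = (1/0.772 − 1/0.795)/(4πk) = 0.03748/(4π·102) = 2.924×10^-5 K/W
  R_aerogel blanket = (1/1.18 − 1/1.43)/(4πk) = 0.1482/(4π·0.0126) = 0.9357 K/W
R_cork board = ΣR − ΣR_known = 1.778 − 0.9360 = 0.8420 K/W
(1/r₁−1/r₂)/(4πk) = 0.8420 ⇒ k = 0.4104/(4π·0.8420) = 0.0388 W/m·K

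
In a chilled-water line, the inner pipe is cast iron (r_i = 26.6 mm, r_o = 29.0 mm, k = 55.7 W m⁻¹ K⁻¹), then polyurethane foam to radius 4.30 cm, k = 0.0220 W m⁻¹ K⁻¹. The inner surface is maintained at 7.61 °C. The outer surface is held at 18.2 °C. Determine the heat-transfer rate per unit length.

Q' = 3.72 W/m

Series thermal resistances, inner to outer:
  R'_cast iron = ln(0.0290/0.0266)/(2πk) = 0.08638/(2π·55.7) = 2.468×10^-4 m·K/W
  R'_polyurethane foam = ln(0.0430/0.0290)/(2πk) = 0.3939/(2π·0.0220) = 2.850 m·K/W
ΣR = 2.468×10^-4 + 2.850 = 2.850 m·K/W
Q' = ΔT/ΣR = (7.61 °C − 18.2 °C)/2.850 = -3.72 W/m
(Negative Q' ⇒ heat flows inward; heat gain = 3.72 W/m.)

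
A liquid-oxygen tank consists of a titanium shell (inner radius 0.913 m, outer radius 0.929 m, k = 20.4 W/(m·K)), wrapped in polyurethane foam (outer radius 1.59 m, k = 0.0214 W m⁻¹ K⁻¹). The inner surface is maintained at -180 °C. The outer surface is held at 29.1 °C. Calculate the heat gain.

Treat each layer as a resistance in series:
  R_titanium = (1/0.913 − 1/0.929)/(4πk) = 0.01886/(4π·20.4) = 7.359×10^-5 K/W
  R_polyurethane foam = (1/0.929 − 1/1.59)/(4πk) = 0.4475/(4π·0.0214) = 1.664 K/W
ΣR = 7.359×10^-5 + 1.664 = 1.664 K/W
Q = ΔT/ΣR = (-180 °C − 29.1 °C)/1.664 = -126 W
(Negative Q ⇒ heat flows inward; heat gain = 126 W.)

Q = 126 W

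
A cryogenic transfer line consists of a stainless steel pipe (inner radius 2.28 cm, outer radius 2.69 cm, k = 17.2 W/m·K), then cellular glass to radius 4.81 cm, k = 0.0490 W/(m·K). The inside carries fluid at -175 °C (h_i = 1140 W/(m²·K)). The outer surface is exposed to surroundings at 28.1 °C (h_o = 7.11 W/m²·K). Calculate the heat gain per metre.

Treat each layer as a resistance in series:
  R'_conv,in = 1/(2πr h) = 1/(2π·0.0228·1140) = 0.006123 m·K/W
  R'_stainless steel = ln(0.0269/0.0228)/(2πk) = 0.1654/(2π·17.2) = 0.001530 m·K/W
  R'_cellular glass = ln(0.0481/0.0269)/(2πk) = 0.5812/(2π·0.0490) = 1.888 m·K/W
  R'_conv,out = 1/(2πr h) = 1/(2π·0.0481·7.11) = 0.4654 m·K/W
ΣR = 0.006123 + 0.001530 + 1.888 + 0.4654 = 2.361 m·K/W
Q' = ΔT/ΣR = (-175 °C − 28.1 °C)/2.361 = -86.0 W/m
(Negative Q' ⇒ heat flows inward; heat gain = 86.0 W/m.)

Q' = 86.0 W/m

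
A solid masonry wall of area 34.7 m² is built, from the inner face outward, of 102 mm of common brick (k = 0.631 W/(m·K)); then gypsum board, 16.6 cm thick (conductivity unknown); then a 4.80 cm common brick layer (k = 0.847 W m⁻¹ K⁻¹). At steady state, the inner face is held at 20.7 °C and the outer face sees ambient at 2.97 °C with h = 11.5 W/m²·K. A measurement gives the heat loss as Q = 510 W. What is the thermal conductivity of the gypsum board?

ΣR = ΔT/Q = |20.7 − 2.97|/510 = 0.03476 K/W
Known resistances:
  R_common brick = L/(kA) = 0.102/(0.631·34.7) = 0.004658 K/W
  R_common brick = L/(kA) = 0.0480/(0.847·34.7) = 0.001633 K/W
  R_conv,out = 1/(hA) = 1/(11.5·34.7) = 0.002506 K/W
R_gypsum board = ΣR − ΣR_known = 0.03476 − 0.008797 = 0.02596 K/W
L/(kA) = 0.02596 ⇒ k = 0.166/(0.02596·34.7) = 0.184 W/m·K

k = 0.184 W/m·K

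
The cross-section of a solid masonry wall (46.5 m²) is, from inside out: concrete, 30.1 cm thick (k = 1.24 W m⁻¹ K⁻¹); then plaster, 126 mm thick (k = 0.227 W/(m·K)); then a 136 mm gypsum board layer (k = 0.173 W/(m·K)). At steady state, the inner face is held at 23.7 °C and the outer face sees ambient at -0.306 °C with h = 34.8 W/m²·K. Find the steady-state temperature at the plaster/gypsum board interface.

T = 11.8 °C

Treat each layer as a resistance in series:
  R_concrete = L/(kA) = 0.301/(1.24·46.5) = 0.005220 K/W
  R_plaster = L/(kA) = 0.126/(0.227·46.5) = 0.01194 K/W
  R_gypsum board = L/(kA) = 0.136/(0.173·46.5) = 0.01691 K/W
  R_conv,out = 1/(hA) = 1/(34.8·46.5) = 6.180×10^-4 K/W
ΣR = 0.005220 + 0.01194 + 0.01691 + 6.180×10^-4 = 0.03469 K/W
Q = ΔT/ΣR = (23.7 °C − -0.306 °C)/0.03469 = 692.0 W
From the inner boundary to the plaster/gypsum board interface, ΣR_partial = 0.01716 K/W.
T_interface = T_in − Q·ΣR_partial = 23.7 °C − (692.0)(0.01716) = 11.8 °C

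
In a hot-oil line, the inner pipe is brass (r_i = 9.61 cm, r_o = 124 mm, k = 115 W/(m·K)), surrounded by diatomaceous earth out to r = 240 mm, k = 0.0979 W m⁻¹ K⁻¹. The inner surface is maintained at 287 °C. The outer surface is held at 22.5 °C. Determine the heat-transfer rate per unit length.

Treat each layer as a resistance in series:
  R'_brass = ln(0.124/0.0961)/(2πk) = 0.2549/(2π·115) = 3.528×10^-4 m·K/W
  R'_diatomaceous earth = ln(0.240/0.124)/(2πk) = 0.6604/(2π·0.0979) = 1.074 m·K/W
ΣR = 3.528×10^-4 + 1.074 = 1.074 m·K/W
Q' = ΔT/ΣR = (287 °C − 22.5 °C)/1.074 = 246 W/m

Q' = 246 W/m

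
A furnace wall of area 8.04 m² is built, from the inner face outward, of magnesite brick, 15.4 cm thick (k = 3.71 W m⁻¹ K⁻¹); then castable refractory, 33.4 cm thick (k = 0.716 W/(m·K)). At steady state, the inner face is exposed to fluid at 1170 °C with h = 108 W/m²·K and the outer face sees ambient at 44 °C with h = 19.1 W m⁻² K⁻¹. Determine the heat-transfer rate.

Resistance network (inner→outer):
  R_conv,in = 1/(hA) = 1/(108·8.04) = 0.001152 K/W
  R_magnesite brick = L/(kA) = 0.154/(3.71·8.04) = 0.005163 K/W
  R_castable refractory = L/(kA) = 0.334/(0.716·8.04) = 0.05802 K/W
  R_conv,out = 1/(hA) = 1/(19.1·8.04) = 0.006512 K/W
ΣR = 0.001152 + 0.005163 + 0.05802 + 0.006512 = 0.07085 K/W
Q = ΔT/ΣR = (1170 °C − 44 °C)/0.07085 = 15900 W

Q = 15.9 kW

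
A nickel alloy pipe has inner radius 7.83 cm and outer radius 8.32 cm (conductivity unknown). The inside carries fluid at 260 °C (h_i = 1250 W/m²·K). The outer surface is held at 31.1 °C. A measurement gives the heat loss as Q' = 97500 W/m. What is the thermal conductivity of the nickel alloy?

k = 13.4 W/m·K

ΣR = ΔT/Q' = |260 − 31.1|/97500 = 0.002348 m·K/W
Known resistances:
  R'_conv,in = 1/(2πr h) = 1/(2π·0.0783·1250) = 0.001626 m·K/W
R_nickel alloy = ΣR − ΣR_known = 0.002348 − 0.001626 = 7.220×10^-4 m·K/W
ln(r₂/r₁)/(2πk) = 7.220×10^-4 ⇒ k = 0.06070/(2π·7.220×10^-4) = 13.4 W/m·K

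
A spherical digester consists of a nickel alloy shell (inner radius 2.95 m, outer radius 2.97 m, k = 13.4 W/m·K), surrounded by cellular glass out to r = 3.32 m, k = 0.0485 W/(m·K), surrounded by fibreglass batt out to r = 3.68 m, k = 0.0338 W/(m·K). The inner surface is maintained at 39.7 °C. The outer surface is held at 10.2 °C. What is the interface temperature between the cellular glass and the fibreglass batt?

Series thermal resistances, inner to outer:
  R_nickel alloy = (1/2.95 − 1/2.97)/(4πk) = 0.002283/(4π·13.4) = 1.356×10^-5 K/W
  R_cellular glass = (1/2.97 − 1/3.32)/(4πk) = 0.03550/(4π·0.0485) = 0.05824 K/W
  R_fibreglass batt = (1/3.32 − 1/3.68)/(4πk) = 0.02947/(4π·0.0338) = 0.06937 K/W
ΣR = 1.356×10^-5 + 0.05824 + 0.06937 = 0.1276 K/W
Q = ΔT/ΣR = (39.7 °C − 10.2 °C)/0.1276 = 231.2 W
From the inner boundary to the cellular glass/fibreglass batt interface, ΣR_partial = 0.05825 K/W.
T_interface = T_in − Q·ΣR_partial = 39.7 °C − (231.2)(0.05825) = 26.2 °C

T = 26.2 °C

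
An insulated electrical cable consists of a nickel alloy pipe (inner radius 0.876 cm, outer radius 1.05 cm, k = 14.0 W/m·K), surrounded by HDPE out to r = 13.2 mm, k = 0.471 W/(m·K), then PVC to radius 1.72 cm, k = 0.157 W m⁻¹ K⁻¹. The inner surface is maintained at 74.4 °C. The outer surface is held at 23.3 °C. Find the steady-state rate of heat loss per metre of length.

Q' = 147 W/m

Treat each layer as a resistance in series:
  R'_nickel alloy = ln(0.0105/0.00876)/(2πk) = 0.1812/(2π·14.0) = 0.002060 m·K/W
  R'_HDPE = ln(0.0132/0.0105)/(2πk) = 0.2288/(2π·0.471) = 0.07733 m·K/W
  R'_PVC = ln(0.0172/0.0132)/(2πk) = 0.2647/(2π·0.157) = 0.2683 m·K/W
ΣR = 0.002060 + 0.07733 + 0.2683 = 0.3477 m·K/W
Q' = ΔT/ΣR = (74.4 °C − 23.3 °C)/0.3477 = 147 W/m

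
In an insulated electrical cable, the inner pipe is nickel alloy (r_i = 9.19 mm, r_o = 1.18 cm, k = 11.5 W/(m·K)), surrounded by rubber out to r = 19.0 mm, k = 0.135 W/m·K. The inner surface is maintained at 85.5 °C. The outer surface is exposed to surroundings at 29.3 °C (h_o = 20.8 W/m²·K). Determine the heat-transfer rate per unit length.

Treat each layer as a resistance in series:
  R'_nickel alloy = ln(0.0118/0.00919)/(2πk) = 0.2500/(2π·11.5) = 0.003460 m·K/W
  R'_rubber = ln(0.0190/0.0118)/(2πk) = 0.4763/(2π·0.135) = 0.5616 m·K/W
  R'_conv,out = 1/(2πr h) = 1/(2π·0.0190·20.8) = 0.4027 m·K/W
ΣR = 0.003460 + 0.5616 + 0.4027 = 0.9678 m·K/W
Q' = ΔT/ΣR = (85.5 °C − 29.3 °C)/0.9678 = 58.1 W/m

Q' = 58.1 W/m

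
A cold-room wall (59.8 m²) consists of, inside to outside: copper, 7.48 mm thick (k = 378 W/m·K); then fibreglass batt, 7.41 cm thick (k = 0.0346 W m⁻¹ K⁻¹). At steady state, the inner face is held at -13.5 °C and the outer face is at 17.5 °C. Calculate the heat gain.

Q = 866 W

Resistance network (inner→outer):
  R_copper = L/(kA) = 0.00748/(378·59.8) = 3.309×10^-7 K/W
  R_fibreglass batt = L/(kA) = 0.0741/(0.0346·59.8) = 0.03581 K/W
ΣR = 3.309×10^-7 + 0.03581 = 0.03581 K/W
Q = ΔT/ΣR = (-13.5 °C − 17.5 °C)/0.03581 = -866 W
(Negative Q ⇒ heat flows inward; heat gain = 866 W.)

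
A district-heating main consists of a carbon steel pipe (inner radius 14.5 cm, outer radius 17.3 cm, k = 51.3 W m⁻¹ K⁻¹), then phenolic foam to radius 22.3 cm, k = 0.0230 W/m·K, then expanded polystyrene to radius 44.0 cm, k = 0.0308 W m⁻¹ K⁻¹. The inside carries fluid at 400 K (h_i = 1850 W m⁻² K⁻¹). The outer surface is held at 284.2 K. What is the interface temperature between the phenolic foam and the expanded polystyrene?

T = 361.4 K

Resistance network (inner→outer):
  R'_conv,in = 1/(2πr h) = 1/(2π·0.145·1850) = 5.933×10^-4 m·K/W
  R'_carbon steel = ln(0.173/0.145)/(2πk) = 0.1766/(2π·51.3) = 5.478×10^-4 m·K/W
  R'_phenolic foam = ln(0.223/0.173)/(2πk) = 0.2539/(2π·0.0230) = 1.757 m·K/W
  R'_expanded polystyrene = ln(0.440/0.223)/(2πk) = 0.6796/(2π·0.0308) = 3.512 m·K/W
ΣR = 5.933×10^-4 + 5.478×10^-4 + 1.757 + 3.512 = 5.270 m·K/W
Q' = ΔT/ΣR = (400 K − 284.2 K)/5.270 = 21.97 W/m
From the inner boundary to the phenolic foam/expanded polystyrene interface, ΣR_partial = 1.758 m·K/W.
T_interface = T_in − Q'·ΣR_partial = 400 K − (21.97)(1.758) = 361.4 K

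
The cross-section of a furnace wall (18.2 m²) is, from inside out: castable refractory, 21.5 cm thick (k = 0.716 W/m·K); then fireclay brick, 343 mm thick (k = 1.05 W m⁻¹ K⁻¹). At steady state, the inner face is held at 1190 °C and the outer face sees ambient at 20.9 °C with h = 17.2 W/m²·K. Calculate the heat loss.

Q = 31.1 kW

Resistance network (inner→outer):
  R_castable refractory = L/(kA) = 0.215/(0.716·18.2) = 0.01650 K/W
  R_fireclay brick = L/(kA) = 0.343/(1.05·18.2) = 0.01795 K/W
  R_conv,out = 1/(hA) = 1/(17.2·18.2) = 0.003194 K/W
ΣR = 0.01650 + 0.01795 + 0.003194 = 0.03764 K/W
Q = ΔT/ΣR = (1190 °C − 20.9 °C)/0.03764 = 31100 W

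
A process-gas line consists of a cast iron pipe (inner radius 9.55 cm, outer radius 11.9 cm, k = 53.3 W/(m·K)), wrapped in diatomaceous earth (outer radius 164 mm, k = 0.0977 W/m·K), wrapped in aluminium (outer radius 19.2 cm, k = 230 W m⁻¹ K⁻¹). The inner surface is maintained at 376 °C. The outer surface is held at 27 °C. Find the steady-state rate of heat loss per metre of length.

Series thermal resistances, inner to outer:
  R'_cast iron = ln(0.119/0.0955)/(2πk) = 0.2200/(2π·53.3) = 6.569×10^-4 m·K/W
  R'_diatomaceous earth = ln(0.164/0.119)/(2πk) = 0.3207/(2π·0.0977) = 0.5225 m·K/W
  R'_aluminium = ln(0.192/0.164)/(2πk) = 0.1576/(2π·230) = 1.091×10^-4 m·K/W
ΣR = 6.569×10^-4 + 0.5225 + 1.091×10^-4 = 0.5233 m·K/W
Q' = ΔT/ΣR = (376 °C − 27 °C)/0.5233 = 667 W/m

Q' = 667 W/m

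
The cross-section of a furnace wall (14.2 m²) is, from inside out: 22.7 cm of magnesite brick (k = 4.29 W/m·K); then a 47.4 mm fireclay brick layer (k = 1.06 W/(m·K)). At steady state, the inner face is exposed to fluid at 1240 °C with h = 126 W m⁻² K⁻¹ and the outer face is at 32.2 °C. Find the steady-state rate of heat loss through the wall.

Q = 162 kW

Series thermal resistances, inner to outer:
  R_conv,in = 1/(hA) = 1/(126·14.2) = 5.589×10^-4 K/W
  R_magnesite brick = L/(kA) = 0.227/(4.29·14.2) = 0.003726 K/W
  R_fireclay brick = L/(kA) = 0.0474/(1.06·14.2) = 0.003149 K/W
ΣR = 5.589×10^-4 + 0.003726 + 0.003149 = 0.007434 K/W
Q = ΔT/ΣR = (1240 °C − 32.2 °C)/0.007434 = 1.62×10^5 W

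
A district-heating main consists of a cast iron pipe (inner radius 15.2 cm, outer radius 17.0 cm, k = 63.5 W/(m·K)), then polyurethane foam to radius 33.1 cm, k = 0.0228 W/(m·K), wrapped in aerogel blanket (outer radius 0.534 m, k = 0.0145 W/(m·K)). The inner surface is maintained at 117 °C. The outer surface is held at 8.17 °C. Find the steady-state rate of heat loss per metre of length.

Q' = 11.0 W/m

Series thermal resistances, inner to outer:
  R'_cast iron = ln(0.170/0.152)/(2πk) = 0.1119/(2π·63.5) = 2.805×10^-4 m·K/W
  R'_polyurethane foam = ln(0.331/0.170)/(2πk) = 0.6663/(2π·0.0228) = 4.651 m·K/W
  R'_aerogel blanket = ln(0.534/0.331)/(2πk) = 0.4783/(2π·0.0145) = 5.250 m·K/W
ΣR = 2.805×10^-4 + 4.651 + 5.250 = 9.901 m·K/W
Q' = ΔT/ΣR = (117 °C − 8.17 °C)/9.901 = 11.0 W/m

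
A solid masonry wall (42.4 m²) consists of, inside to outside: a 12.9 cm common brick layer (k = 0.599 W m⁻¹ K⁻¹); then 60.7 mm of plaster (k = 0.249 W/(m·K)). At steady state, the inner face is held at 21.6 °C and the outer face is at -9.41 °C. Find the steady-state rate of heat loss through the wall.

Treat each layer as a resistance in series:
  R_common brick = L/(kA) = 0.129/(0.599·42.4) = 0.005079 K/W
  R_plaster = L/(kA) = 0.0607/(0.249·42.4) = 0.005749 K/W
ΣR = 0.005079 + 0.005749 = 0.01083 K/W
Q = ΔT/ΣR = (21.6 °C − -9.41 °C)/0.01083 = 2860 W

Q = 2860 W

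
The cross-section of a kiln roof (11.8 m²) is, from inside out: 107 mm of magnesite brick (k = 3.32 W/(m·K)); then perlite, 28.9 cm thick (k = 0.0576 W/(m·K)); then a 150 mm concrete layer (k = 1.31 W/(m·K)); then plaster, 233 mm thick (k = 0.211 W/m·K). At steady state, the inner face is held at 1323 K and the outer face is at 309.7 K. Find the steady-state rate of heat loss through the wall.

Q = 1910 W

Series thermal resistances, inner to outer:
  R_magnesite brick = L/(kA) = 0.107/(3.32·11.8) = 0.002731 K/W
  R_perlite = L/(kA) = 0.289/(0.0576·11.8) = 0.4252 K/W
  R_concrete = L/(kA) = 0.150/(1.31·11.8) = 0.009704 K/W
  R_plaster = L/(kA) = 0.233/(0.211·11.8) = 0.09358 K/W
ΣR = 0.002731 + 0.4252 + 0.009704 + 0.09358 = 0.5312 K/W
Q = ΔT/ΣR = (1323 K − 309.7 K)/0.5312 = 1910 W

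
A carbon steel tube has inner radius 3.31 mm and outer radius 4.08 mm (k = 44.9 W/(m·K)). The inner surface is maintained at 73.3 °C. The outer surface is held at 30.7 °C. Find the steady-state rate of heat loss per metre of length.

Q' = 2πk·ΔT/ln(r₂/r₁) = 2π × 44.9 × 42.6 / ln(0.00408/0.00331) = 57500 W/m

Q' = 57500 W/m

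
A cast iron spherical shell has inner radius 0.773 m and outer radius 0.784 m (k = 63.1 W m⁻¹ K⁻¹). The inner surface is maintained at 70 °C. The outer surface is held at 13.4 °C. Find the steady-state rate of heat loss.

Q = 2.47×10^6 W

Q = 4πk·ΔT/(1/r₁ − 1/r₂) = 4π × 63.1 × 56.6 / (1/0.773 − 1/0.784) = 2.47×10^6 W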